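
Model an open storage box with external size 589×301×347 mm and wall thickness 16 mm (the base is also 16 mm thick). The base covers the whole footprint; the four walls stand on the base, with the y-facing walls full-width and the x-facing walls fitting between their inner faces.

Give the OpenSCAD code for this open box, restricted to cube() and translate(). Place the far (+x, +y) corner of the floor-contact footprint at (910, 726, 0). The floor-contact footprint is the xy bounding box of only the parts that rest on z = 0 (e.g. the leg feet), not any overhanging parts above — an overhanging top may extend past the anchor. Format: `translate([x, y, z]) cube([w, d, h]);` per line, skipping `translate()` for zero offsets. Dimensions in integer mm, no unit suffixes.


translate([321, 425, 0]) cube([589, 301, 16]);
translate([321, 425, 16]) cube([589, 16, 331]);
translate([321, 710, 16]) cube([589, 16, 331]);
translate([321, 441, 16]) cube([16, 269, 331]);
translate([894, 441, 16]) cube([16, 269, 331]);


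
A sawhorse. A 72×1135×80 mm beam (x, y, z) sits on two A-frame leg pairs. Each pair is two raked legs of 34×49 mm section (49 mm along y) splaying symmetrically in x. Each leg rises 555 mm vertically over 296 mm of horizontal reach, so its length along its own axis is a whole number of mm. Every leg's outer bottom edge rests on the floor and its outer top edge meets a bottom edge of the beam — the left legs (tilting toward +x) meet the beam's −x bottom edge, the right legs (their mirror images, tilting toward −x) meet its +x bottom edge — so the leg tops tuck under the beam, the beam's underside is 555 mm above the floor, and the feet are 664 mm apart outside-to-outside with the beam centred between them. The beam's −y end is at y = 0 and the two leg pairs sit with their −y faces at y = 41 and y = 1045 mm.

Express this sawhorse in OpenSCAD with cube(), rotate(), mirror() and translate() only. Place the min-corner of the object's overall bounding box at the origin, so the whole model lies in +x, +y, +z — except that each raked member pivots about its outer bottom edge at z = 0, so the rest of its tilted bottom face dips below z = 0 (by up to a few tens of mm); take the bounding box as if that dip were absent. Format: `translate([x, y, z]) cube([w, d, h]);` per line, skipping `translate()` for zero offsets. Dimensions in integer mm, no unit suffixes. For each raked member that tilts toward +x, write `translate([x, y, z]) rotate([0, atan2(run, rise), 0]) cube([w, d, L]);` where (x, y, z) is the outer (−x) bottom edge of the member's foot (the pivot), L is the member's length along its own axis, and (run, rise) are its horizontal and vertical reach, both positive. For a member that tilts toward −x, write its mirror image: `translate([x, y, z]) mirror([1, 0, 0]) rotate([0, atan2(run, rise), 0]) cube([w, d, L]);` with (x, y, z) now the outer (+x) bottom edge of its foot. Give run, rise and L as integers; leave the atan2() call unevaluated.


translate([296, 0, 555]) cube([72, 1135, 80]);
translate([0, 41, 0]) rotate([0, atan2(296, 555), 0]) cube([34, 49, 629]);
translate([664, 41, 0]) mirror([1, 0, 0]) rotate([0, atan2(296, 555), 0]) cube([34, 49, 629]);
translate([0, 1045, 0]) rotate([0, atan2(296, 555), 0]) cube([34, 49, 629]);
translate([664, 1045, 0]) mirror([1, 0, 0]) rotate([0, atan2(296, 555), 0]) cube([34, 49, 629]);


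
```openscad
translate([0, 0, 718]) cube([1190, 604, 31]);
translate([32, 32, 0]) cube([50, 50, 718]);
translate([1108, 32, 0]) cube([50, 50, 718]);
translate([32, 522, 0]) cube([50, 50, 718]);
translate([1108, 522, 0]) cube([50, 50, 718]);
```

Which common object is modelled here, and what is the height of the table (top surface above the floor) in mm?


A table. The table height is 749 mm.

A 1190×604×31 slab sits at z = 718 on four 50 mm square posts — a table. The top surface is at 718 + 31 = 749 mm.


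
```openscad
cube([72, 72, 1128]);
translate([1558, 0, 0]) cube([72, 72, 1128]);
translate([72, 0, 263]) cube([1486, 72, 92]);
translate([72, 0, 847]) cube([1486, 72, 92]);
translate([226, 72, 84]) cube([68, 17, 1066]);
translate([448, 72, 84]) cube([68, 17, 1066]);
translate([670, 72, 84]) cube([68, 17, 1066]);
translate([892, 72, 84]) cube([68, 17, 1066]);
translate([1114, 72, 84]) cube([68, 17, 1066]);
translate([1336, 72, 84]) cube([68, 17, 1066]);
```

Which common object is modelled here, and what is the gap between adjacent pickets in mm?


A fence section. The picket gap is 154 mm.

Two posts, two rails, 6 pickets — a fence section. Span 1486 mm holds 6 pickets of 68 mm with 7 equal gaps: ⌊(1486 − 6·68) / 7⌋ = 154 mm.


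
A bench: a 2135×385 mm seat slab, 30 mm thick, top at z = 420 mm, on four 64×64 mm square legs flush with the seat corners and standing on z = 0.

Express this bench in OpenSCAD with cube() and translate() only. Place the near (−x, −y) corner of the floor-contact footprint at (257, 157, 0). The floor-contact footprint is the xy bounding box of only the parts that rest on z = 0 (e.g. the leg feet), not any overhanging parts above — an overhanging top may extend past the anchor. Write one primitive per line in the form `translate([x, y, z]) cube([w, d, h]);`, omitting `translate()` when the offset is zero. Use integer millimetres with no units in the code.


translate([257, 157, 390]) cube([2135, 385, 30]);
translate([257, 157, 0]) cube([64, 64, 390]);
translate([257, 478, 0]) cube([64, 64, 390]);
translate([2328, 157, 0]) cube([64, 64, 390]);
translate([2328, 478, 0]) cube([64, 64, 390]);


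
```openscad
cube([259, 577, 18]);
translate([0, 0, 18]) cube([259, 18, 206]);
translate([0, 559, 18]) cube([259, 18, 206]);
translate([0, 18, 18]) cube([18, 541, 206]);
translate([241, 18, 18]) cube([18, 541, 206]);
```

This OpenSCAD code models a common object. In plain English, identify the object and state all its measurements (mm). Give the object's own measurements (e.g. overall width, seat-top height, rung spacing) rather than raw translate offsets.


An open-topped rectangular box: outside dimensions 259×577×224 mm, with a uniform wall and base thickness of 18 mm. The base is a full 259×577 slab on the floor; four walls sit on top of the base. The front and back walls (the −y and +y sides) span the full width; the two side walls fit between them.


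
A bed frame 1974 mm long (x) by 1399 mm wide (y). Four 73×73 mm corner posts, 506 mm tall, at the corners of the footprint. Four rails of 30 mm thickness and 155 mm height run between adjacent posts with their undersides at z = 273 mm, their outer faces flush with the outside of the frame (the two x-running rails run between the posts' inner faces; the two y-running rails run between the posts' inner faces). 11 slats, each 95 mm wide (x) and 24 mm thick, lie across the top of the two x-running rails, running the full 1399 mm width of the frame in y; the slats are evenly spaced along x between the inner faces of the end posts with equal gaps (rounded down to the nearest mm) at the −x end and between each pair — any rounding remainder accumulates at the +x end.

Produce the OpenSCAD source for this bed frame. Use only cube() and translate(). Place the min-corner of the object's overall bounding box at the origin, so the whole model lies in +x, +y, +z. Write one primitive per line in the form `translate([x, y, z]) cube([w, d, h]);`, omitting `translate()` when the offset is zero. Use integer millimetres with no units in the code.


cube([73, 73, 506]);
translate([0, 1326, 0]) cube([73, 73, 506]);
translate([1901, 0, 0]) cube([73, 73, 506]);
translate([1901, 1326, 0]) cube([73, 73, 506]);
translate([73, 0, 273]) cube([1828, 30, 155]);
translate([73, 1369, 273]) cube([1828, 30, 155]);
translate([0, 73, 273]) cube([30, 1253, 155]);
translate([1944, 73, 273]) cube([30, 1253, 155]);
translate([138, 0, 428]) cube([95, 1399, 24]);
translate([298, 0, 428]) cube([95, 1399, 24]);
translate([458, 0, 428]) cube([95, 1399, 24]);
translate([618, 0, 428]) cube([95, 1399, 24]);
translate([778, 0, 428]) cube([95, 1399, 24]);
translate([938, 0, 428]) cube([95, 1399, 24]);
translate([1098, 0, 428]) cube([95, 1399, 24]);
translate([1258, 0, 428]) cube([95, 1399, 24]);
translate([1418, 0, 428]) cube([95, 1399, 24]);
translate([1578, 0, 428]) cube([95, 1399, 24]);
translate([1738, 0, 428]) cube([95, 1399, 24]);


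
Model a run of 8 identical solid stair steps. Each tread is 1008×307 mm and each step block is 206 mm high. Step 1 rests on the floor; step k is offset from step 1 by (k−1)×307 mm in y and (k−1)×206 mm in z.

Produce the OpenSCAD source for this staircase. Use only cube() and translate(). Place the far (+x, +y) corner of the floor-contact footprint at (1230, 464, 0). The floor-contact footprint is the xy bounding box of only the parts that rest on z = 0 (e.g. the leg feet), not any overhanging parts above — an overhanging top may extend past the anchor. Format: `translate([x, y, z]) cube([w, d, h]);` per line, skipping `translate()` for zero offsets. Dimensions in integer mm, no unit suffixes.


translate([222, 157, 0]) cube([1008, 307, 206]);
translate([222, 464, 206]) cube([1008, 307, 206]);
translate([222, 771, 412]) cube([1008, 307, 206]);
translate([222, 1078, 618]) cube([1008, 307, 206]);
translate([222, 1385, 824]) cube([1008, 307, 206]);
translate([222, 1692, 1030]) cube([1008, 307, 206]);
translate([222, 1999, 1236]) cube([1008, 307, 206]);
translate([222, 2306, 1442]) cube([1008, 307, 206]);


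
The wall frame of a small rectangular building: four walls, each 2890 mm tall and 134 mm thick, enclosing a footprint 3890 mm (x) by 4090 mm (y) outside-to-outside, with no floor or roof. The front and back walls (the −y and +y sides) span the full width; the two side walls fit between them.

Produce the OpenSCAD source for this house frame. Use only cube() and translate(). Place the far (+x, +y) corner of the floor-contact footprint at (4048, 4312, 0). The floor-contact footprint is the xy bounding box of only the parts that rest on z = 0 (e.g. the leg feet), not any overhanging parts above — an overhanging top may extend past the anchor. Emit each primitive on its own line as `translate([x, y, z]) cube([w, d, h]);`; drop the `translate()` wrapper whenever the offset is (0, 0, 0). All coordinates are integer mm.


translate([158, 222, 0]) cube([3890, 134, 2890]);
translate([158, 4178, 0]) cube([3890, 134, 2890]);
translate([158, 356, 0]) cube([134, 3822, 2890]);
translate([3914, 356, 0]) cube([134, 3822, 2890]);


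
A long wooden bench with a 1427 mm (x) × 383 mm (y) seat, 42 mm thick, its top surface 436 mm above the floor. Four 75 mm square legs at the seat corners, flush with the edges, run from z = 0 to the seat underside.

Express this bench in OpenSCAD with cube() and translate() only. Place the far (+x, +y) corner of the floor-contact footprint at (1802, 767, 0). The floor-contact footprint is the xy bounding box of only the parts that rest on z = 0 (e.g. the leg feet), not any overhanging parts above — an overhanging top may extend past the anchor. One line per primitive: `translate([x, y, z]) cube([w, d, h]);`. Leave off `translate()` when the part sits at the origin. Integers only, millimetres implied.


// leg_h = 436 − 42 = 394
translate([375, 384, 394]) cube([1427, 383, 42]);
translate([375, 384, 0]) cube([75, 75, 394]);
translate([375, 692, 0]) cube([75, 75, 394]);
translate([1727, 384, 0]) cube([75, 75, 394]);
translate([1727, 692, 0]) cube([75, 75, 394]);


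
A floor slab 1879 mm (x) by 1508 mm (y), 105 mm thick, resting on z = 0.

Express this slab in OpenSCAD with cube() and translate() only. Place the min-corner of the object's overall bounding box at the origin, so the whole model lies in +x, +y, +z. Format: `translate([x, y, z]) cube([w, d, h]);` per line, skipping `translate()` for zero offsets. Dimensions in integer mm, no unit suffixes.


cube([1879, 1508, 105]);


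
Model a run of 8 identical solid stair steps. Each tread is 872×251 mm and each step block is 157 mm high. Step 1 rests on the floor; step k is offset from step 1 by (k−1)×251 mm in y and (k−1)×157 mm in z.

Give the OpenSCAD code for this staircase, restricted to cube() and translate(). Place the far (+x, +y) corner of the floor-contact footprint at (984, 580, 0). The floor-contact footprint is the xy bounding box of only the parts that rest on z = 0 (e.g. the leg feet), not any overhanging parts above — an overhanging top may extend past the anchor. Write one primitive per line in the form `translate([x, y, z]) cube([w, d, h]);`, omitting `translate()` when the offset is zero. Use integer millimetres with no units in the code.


translate([112, 329, 0]) cube([872, 251, 157]);
translate([112, 580, 157]) cube([872, 251, 157]);
translate([112, 831, 314]) cube([872, 251, 157]);
translate([112, 1082, 471]) cube([872, 251, 157]);
translate([112, 1333, 628]) cube([872, 251, 157]);
translate([112, 1584, 785]) cube([872, 251, 157]);
translate([112, 1835, 942]) cube([872, 251, 157]);
translate([112, 2086, 1099]) cube([872, 251, 157]);


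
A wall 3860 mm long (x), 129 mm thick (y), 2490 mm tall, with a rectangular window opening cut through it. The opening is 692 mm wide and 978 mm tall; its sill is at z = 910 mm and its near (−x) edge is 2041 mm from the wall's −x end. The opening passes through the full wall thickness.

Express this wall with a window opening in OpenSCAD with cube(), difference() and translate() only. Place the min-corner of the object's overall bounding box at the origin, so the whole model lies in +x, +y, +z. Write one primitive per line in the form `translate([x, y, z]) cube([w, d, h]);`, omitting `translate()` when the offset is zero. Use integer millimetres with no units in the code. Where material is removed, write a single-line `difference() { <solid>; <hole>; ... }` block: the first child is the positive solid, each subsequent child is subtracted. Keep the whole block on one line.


difference() { cube([3860, 129, 2490]); translate([2041, 0, 910]) cube([692, 129, 978]); }


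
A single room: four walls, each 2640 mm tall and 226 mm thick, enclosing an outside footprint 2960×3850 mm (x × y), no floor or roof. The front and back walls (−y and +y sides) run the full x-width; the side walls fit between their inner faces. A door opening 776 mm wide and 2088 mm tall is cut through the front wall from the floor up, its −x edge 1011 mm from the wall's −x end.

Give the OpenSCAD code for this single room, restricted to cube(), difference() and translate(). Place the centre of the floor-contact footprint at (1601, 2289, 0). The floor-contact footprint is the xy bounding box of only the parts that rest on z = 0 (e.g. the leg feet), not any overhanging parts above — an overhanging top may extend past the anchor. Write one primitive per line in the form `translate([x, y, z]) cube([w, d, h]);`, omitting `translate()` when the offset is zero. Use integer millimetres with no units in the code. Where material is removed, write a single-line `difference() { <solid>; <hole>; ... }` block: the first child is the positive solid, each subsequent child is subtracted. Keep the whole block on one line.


difference() { translate([121, 364, 0]) cube([2960, 226, 2640]); translate([1132, 364, 0]) cube([776, 226, 2088]); }
translate([121, 3988, 0]) cube([2960, 226, 2640]);
translate([121, 590, 0]) cube([226, 3398, 2640]);
translate([2855, 590, 0]) cube([226, 3398, 2640]);


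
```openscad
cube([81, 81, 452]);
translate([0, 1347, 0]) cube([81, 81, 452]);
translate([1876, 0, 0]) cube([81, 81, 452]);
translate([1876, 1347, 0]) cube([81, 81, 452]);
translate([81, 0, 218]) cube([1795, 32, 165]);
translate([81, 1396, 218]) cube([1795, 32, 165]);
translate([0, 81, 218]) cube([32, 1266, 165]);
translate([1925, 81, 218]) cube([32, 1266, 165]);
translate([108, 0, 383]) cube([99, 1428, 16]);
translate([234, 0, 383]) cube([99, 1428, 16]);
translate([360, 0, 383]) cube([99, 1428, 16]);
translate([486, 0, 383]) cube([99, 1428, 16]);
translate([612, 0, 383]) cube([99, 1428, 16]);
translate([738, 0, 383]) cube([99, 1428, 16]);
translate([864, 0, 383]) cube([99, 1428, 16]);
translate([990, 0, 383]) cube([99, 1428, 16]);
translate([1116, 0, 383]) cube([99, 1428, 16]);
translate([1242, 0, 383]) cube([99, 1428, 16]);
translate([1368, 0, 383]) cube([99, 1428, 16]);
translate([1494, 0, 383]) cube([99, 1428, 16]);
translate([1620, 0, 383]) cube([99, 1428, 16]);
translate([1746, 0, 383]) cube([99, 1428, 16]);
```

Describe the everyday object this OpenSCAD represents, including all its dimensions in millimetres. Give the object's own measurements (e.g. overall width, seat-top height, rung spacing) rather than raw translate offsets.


A bed frame 1957 mm long (x) by 1428 mm wide (y). Four 81×81 mm corner posts, 452 mm tall, at the corners of the footprint. Four rails of 32 mm thickness and 165 mm height run between adjacent posts with their undersides at z = 218 mm, their outer faces flush with the outside of the frame (the two x-running rails run between the posts' inner faces; the two y-running rails run between the posts' inner faces). 14 slats, each 99 mm wide (x) and 16 mm thick, lie across the top of the two x-running rails, running the full 1428 mm width of the frame in y; along x they sit between the end posts with a 27 mm gap after the −x posts and between neighbouring slats, leaving 31 mm before the +x posts.


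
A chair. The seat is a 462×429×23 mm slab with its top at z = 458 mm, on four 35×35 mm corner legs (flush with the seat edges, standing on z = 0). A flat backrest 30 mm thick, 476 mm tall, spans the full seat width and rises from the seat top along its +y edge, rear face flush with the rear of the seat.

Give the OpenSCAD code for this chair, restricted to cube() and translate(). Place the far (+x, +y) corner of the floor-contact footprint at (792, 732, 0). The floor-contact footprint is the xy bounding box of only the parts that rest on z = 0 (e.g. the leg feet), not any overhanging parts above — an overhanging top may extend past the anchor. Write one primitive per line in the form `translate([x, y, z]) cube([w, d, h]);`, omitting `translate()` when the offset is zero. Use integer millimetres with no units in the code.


translate([330, 303, 435]) cube([462, 429, 23]);
translate([330, 303, 0]) cube([35, 35, 435]);
translate([757, 303, 0]) cube([35, 35, 435]);
translate([330, 697, 0]) cube([35, 35, 435]);
translate([757, 697, 0]) cube([35, 35, 435]);
translate([330, 702, 458]) cube([462, 30, 476]);


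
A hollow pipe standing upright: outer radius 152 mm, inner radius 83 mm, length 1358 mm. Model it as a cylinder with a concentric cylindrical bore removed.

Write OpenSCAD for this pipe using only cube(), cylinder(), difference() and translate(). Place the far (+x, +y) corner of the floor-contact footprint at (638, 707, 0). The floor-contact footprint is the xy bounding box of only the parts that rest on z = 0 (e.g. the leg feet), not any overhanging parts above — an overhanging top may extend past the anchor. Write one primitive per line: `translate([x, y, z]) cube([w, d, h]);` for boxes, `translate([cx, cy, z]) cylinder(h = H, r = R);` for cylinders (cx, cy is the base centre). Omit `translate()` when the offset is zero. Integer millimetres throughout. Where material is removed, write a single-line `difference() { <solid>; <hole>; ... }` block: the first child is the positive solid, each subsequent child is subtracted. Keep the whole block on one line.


difference() { translate([486, 555, 0]) cylinder(h = 1358, r = 152); translate([486, 555, 0]) cylinder(h = 1358, r = 83); }


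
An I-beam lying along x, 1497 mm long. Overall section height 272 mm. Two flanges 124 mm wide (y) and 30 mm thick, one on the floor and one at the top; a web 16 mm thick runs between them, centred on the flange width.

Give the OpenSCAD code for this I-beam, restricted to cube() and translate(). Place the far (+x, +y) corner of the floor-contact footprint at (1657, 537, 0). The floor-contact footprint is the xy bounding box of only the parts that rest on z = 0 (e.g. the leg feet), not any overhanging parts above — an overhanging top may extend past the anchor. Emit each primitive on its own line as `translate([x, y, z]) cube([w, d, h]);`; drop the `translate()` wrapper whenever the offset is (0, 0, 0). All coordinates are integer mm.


translate([160, 413, 0]) cube([1497, 124, 30]);
translate([160, 467, 30]) cube([1497, 16, 212]);
translate([160, 413, 242]) cube([1497, 124, 30]);


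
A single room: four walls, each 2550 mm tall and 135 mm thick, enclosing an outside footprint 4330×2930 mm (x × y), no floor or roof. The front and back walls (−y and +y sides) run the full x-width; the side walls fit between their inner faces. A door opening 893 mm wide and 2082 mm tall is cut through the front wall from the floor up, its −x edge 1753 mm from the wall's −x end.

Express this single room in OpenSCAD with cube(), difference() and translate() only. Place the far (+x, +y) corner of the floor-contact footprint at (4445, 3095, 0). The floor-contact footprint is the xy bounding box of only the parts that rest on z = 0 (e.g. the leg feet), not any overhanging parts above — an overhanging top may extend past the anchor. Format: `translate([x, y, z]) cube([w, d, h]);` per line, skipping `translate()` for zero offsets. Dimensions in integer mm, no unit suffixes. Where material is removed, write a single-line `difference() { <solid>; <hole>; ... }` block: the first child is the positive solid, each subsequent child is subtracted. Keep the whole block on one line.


difference() { translate([115, 165, 0]) cube([4330, 135, 2550]); translate([1868, 165, 0]) cube([893, 135, 2082]); }
translate([115, 2960, 0]) cube([4330, 135, 2550]);
translate([115, 300, 0]) cube([135, 2660, 2550]);
translate([4310, 300, 0]) cube([135, 2660, 2550]);


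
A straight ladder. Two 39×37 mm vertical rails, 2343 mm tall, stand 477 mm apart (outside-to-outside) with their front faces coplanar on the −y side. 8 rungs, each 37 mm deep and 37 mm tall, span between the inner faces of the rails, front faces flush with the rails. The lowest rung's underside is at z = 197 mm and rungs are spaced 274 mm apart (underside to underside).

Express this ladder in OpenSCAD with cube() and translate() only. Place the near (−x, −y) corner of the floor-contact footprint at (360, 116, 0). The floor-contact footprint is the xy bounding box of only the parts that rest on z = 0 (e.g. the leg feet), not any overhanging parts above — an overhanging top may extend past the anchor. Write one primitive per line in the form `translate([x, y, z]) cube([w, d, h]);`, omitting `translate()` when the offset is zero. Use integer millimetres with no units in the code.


translate([360, 116, 0]) cube([39, 37, 2343]);
translate([798, 116, 0]) cube([39, 37, 2343]);
translate([399, 116, 197]) cube([399, 37, 37]);
translate([399, 116, 471]) cube([399, 37, 37]);
translate([399, 116, 745]) cube([399, 37, 37]);
translate([399, 116, 1019]) cube([399, 37, 37]);
translate([399, 116, 1293]) cube([399, 37, 37]);
translate([399, 116, 1567]) cube([399, 37, 37]);
translate([399, 116, 1841]) cube([399, 37, 37]);
translate([399, 116, 2115]) cube([399, 37, 37]);


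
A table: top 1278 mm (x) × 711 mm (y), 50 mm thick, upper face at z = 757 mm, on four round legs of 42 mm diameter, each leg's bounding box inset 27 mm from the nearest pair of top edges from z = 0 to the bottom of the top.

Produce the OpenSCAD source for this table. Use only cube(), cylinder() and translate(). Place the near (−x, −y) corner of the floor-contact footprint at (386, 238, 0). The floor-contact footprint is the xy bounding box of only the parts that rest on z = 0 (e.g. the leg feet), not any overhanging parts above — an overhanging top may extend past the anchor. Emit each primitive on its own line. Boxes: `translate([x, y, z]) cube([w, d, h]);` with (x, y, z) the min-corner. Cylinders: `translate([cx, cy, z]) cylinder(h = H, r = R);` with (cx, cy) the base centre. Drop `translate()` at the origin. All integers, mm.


// leg_h = 757 - 50 = 707
translate([359, 211, 707]) cube([1278, 711, 50]);
translate([407, 259, 0]) cylinder(h = 707, r = 21);
translate([1589, 259, 0]) cylinder(h = 707, r = 21);
translate([407, 874, 0]) cylinder(h = 707, r = 21);
translate([1589, 874, 0]) cylinder(h = 707, r = 21);


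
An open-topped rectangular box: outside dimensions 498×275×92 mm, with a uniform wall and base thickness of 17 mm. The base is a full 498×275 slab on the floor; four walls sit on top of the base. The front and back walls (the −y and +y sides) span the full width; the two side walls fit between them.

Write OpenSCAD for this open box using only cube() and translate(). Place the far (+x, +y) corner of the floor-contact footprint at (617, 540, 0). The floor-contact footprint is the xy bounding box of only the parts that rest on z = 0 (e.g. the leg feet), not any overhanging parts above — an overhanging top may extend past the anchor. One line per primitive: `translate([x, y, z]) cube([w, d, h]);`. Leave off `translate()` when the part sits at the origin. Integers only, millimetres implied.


translate([119, 265, 0]) cube([498, 275, 17]);
translate([119, 265, 17]) cube([498, 17, 75]);
translate([119, 523, 17]) cube([498, 17, 75]);
translate([119, 282, 17]) cube([17, 241, 75]);
translate([600, 282, 17]) cube([17, 241, 75]);


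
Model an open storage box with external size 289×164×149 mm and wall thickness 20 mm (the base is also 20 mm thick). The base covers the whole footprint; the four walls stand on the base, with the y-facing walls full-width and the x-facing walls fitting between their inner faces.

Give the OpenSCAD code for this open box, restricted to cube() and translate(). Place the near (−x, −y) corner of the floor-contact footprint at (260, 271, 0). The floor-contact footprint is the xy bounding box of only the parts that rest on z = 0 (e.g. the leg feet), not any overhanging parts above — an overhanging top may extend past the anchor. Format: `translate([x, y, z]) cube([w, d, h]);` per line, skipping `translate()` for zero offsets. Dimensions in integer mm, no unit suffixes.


translate([260, 271, 0]) cube([289, 164, 20]);
translate([260, 271, 20]) cube([289, 20, 129]);
translate([260, 415, 20]) cube([289, 20, 129]);
translate([260, 291, 20]) cube([20, 124, 129]);
translate([529, 291, 20]) cube([20, 124, 129]);


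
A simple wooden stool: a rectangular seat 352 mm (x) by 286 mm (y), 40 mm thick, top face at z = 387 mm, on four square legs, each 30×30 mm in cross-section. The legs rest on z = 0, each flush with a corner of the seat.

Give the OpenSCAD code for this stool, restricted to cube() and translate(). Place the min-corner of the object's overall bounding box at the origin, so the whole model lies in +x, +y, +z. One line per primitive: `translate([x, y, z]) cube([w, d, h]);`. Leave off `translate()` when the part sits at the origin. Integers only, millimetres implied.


translate([0, 0, 347]) cube([352, 286, 40]);
cube([30, 30, 347]);
translate([322, 0, 0]) cube([30, 30, 347]);
translate([0, 256, 0]) cube([30, 30, 347]);
translate([322, 256, 0]) cube([30, 30, 347]);


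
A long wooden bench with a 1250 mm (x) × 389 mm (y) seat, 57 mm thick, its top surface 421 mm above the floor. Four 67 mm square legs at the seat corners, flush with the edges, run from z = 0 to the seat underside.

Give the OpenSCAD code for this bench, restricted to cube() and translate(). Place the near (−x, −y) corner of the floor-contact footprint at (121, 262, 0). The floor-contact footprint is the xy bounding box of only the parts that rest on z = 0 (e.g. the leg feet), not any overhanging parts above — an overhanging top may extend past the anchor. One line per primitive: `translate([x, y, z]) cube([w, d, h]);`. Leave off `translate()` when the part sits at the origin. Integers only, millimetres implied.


// leg_h = 421 − 57 = 364
translate([121, 262, 364]) cube([1250, 389, 57]);
translate([121, 262, 0]) cube([67, 67, 364]);
translate([121, 584, 0]) cube([67, 67, 364]);
translate([1304, 262, 0]) cube([67, 67, 364]);
translate([1304, 584, 0]) cube([67, 67, 364]);


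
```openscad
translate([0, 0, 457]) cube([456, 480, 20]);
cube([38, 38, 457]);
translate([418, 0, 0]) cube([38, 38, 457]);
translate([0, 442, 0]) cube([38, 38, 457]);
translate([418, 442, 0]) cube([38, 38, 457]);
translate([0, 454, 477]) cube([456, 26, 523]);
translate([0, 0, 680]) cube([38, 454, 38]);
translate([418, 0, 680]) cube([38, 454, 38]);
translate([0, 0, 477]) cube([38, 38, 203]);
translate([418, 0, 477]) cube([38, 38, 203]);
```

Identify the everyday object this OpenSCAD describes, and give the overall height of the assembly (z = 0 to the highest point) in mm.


A chair. The overall height is 1000 mm.

A slab on four corner posts with a tall panel at the back — a chair. The seat slab sits at z = 457 with thickness 20, and the 523 mm backrest starts at the seat top, so the overall height is 457 + 20 + 523 = 1000 mm.


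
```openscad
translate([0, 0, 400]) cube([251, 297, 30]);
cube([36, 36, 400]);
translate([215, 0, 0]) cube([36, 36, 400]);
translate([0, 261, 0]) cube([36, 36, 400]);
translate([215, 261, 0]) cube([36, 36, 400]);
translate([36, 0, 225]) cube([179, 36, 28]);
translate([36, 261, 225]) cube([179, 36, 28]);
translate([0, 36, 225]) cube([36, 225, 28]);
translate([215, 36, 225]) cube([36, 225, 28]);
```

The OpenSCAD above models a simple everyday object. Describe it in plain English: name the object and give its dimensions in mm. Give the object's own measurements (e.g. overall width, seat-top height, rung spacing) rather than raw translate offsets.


A simple wooden stool: a rectangular seat 251 mm (x) by 297 mm (y), 30 mm thick, top face at z = 430 mm, on four square legs, each 36×36 mm in cross-section. The legs rest on z = 0, each flush with a corner of the seat. Four stretchers, 36 mm wide and 28 mm tall, connect adjacent legs with their undersides at z = 225 mm, each running between the inner faces of the legs it joins and aligned with the legs' outer faces on the other axis.


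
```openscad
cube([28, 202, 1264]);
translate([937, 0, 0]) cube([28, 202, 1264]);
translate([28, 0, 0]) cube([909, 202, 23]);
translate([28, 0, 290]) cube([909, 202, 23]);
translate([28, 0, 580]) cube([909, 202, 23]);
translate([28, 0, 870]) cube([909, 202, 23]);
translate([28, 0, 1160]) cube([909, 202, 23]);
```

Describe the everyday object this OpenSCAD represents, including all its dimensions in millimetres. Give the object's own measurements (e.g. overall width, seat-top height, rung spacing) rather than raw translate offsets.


An open bookshelf. Two side panels, each 28 mm thick, 202 mm deep and 1264 mm tall, stand 965 mm apart (outside-to-outside). Between them sit 5 shelves, each 23 mm thick and 202 mm deep, spanning the full gap between the sides. The bottom shelf rests on the floor (its underside at z = 0) and the clear gap between one shelf's top and the next shelf's underside is 267 mm.


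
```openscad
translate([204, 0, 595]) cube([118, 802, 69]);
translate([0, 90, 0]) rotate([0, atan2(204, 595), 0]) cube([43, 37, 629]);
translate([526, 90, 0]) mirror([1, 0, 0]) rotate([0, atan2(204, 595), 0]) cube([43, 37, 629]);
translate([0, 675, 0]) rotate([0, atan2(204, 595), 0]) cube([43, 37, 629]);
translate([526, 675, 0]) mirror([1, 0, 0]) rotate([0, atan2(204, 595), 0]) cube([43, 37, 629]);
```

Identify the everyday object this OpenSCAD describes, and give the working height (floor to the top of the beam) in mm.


A sawhorse. The overall height is 664 mm.

A beam across two mirrored pairs of raked legs — a sawhorse. The beam's underside is at z = 595 (matching the legs' vertical rise in atan2(204, 595)) and the beam is 69 mm tall, so its top is at 595 + 69 = 664 mm. The raked legs top out at the beam's underside, so that is the highest point.


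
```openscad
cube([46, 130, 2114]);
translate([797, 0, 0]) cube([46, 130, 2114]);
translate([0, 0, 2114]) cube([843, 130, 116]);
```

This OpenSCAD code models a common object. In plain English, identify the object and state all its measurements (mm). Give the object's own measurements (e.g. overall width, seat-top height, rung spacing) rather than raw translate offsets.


A door frame. The clear opening is 751 mm wide and 2114 mm high. Two 46 mm wide jambs, 130 mm deep, stand either side of the opening from the floor to the top of the opening. A 116 mm thick head sits across the top of both jambs, spanning the full outside width of the frame.


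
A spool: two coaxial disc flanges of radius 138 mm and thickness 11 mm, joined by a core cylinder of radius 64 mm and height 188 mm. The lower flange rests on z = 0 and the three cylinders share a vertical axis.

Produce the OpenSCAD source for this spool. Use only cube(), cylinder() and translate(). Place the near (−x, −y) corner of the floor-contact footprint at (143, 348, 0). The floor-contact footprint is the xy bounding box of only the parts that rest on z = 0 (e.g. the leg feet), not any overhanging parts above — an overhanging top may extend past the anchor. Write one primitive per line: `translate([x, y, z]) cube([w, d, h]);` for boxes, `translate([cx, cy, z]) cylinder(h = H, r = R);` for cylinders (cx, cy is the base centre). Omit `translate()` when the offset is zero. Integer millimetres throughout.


translate([281, 486, 0]) cylinder(h = 11, r = 138);
translate([281, 486, 11]) cylinder(h = 188, r = 64);
translate([281, 486, 199]) cylinder(h = 11, r = 138);


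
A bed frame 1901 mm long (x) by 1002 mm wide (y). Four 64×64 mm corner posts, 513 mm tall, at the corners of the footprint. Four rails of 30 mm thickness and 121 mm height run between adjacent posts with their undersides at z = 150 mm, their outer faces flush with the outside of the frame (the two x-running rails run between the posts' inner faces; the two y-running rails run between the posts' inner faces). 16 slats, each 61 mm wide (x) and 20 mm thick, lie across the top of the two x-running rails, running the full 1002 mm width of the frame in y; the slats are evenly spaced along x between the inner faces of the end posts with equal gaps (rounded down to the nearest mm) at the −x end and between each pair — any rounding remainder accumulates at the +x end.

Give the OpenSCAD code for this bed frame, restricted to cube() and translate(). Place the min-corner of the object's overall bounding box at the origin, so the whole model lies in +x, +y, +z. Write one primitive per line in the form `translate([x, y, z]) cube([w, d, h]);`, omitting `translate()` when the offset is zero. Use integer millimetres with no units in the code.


cube([64, 64, 513]);
translate([0, 938, 0]) cube([64, 64, 513]);
translate([1837, 0, 0]) cube([64, 64, 513]);
translate([1837, 938, 0]) cube([64, 64, 513]);
translate([64, 0, 150]) cube([1773, 30, 121]);
translate([64, 972, 150]) cube([1773, 30, 121]);
translate([0, 64, 150]) cube([30, 874, 121]);
translate([1871, 64, 150]) cube([30, 874, 121]);
translate([110, 0, 271]) cube([61, 1002, 20]);
translate([217, 0, 271]) cube([61, 1002, 20]);
translate([324, 0, 271]) cube([61, 1002, 20]);
translate([431, 0, 271]) cube([61, 1002, 20]);
translate([538, 0, 271]) cube([61, 1002, 20]);
translate([645, 0, 271]) cube([61, 1002, 20]);
translate([752, 0, 271]) cube([61, 1002, 20]);
translate([859, 0, 271]) cube([61, 1002, 20]);
translate([966, 0, 271]) cube([61, 1002, 20]);
translate([1073, 0, 271]) cube([61, 1002, 20]);
translate([1180, 0, 271]) cube([61, 1002, 20]);
translate([1287, 0, 271]) cube([61, 1002, 20]);
translate([1394, 0, 271]) cube([61, 1002, 20]);
translate([1501, 0, 271]) cube([61, 1002, 20]);
translate([1608, 0, 271]) cube([61, 1002, 20]);
translate([1715, 0, 271]) cube([61, 1002, 20]);


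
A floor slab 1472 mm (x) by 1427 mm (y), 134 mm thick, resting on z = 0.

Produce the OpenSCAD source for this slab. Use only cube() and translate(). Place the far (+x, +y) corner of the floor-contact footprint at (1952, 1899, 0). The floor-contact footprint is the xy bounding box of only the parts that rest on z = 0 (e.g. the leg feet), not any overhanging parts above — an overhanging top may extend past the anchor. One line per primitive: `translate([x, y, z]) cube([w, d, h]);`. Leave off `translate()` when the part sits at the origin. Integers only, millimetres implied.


translate([480, 472, 0]) cube([1472, 1427, 134]);


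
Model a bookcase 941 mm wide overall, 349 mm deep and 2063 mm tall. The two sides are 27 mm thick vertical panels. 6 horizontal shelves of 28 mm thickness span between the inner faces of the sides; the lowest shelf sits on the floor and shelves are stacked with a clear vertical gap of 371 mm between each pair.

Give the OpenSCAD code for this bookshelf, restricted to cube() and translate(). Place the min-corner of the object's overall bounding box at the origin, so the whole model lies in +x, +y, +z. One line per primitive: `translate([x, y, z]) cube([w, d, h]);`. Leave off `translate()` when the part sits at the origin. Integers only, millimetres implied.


cube([27, 349, 2063]);
translate([914, 0, 0]) cube([27, 349, 2063]);
translate([27, 0, 0]) cube([887, 349, 28]);
translate([27, 0, 399]) cube([887, 349, 28]);
translate([27, 0, 798]) cube([887, 349, 28]);
translate([27, 0, 1197]) cube([887, 349, 28]);
translate([27, 0, 1596]) cube([887, 349, 28]);
translate([27, 0, 1995]) cube([887, 349, 28]);


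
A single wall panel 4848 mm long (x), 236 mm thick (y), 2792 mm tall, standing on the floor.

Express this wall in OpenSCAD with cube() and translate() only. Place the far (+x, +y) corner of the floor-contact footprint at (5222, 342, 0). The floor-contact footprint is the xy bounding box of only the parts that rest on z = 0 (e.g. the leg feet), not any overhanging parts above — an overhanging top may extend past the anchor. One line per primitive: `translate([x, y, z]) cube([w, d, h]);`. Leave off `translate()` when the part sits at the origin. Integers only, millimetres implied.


translate([374, 106, 0]) cube([4848, 236, 2792]);


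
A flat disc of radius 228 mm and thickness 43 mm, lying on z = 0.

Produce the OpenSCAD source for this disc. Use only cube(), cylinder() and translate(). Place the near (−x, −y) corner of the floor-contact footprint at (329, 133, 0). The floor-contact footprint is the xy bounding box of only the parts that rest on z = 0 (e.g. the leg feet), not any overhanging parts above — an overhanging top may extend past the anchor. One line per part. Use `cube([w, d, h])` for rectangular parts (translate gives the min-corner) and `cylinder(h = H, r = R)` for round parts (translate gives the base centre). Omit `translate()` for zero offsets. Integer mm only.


translate([557, 361, 0]) cylinder(h = 43, r = 228);


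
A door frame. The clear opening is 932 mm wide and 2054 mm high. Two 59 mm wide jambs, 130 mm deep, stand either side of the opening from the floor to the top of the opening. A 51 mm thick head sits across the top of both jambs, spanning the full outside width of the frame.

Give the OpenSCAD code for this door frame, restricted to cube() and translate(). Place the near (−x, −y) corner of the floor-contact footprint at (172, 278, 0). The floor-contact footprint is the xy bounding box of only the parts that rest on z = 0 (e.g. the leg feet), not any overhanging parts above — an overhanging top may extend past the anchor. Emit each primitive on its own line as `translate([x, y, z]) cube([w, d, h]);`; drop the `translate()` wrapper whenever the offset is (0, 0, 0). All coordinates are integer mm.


translate([172, 278, 0]) cube([59, 130, 2054]);
translate([1163, 278, 0]) cube([59, 130, 2054]);
translate([172, 278, 2054]) cube([1050, 130, 51]);


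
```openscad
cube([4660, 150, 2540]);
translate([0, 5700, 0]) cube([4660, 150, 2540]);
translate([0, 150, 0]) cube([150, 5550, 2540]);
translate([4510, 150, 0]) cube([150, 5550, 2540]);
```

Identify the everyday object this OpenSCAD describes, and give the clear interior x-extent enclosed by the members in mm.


A house (or room) frame. The interior width is 4360 mm.

Four 2540 mm walls enclosing a rectangle with no floor or roof — a room or house frame. Outside width is 4660 mm and wall thickness is 150 mm, so the interior width is 4660 − 2 × 150 = 4360 mm.
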